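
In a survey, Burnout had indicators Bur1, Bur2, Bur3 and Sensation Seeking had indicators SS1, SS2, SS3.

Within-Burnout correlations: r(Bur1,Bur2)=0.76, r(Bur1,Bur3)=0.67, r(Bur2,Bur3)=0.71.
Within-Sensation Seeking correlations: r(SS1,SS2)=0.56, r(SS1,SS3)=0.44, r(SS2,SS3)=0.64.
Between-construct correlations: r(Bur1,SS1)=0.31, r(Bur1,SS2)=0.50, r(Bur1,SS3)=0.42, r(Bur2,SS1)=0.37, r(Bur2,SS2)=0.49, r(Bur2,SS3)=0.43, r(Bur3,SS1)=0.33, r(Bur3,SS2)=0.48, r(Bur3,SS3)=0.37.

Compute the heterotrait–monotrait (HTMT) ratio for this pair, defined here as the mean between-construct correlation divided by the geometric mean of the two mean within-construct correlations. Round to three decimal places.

0.658

Mean heterotrait r = 3.70/9 = 0.4111.
Mean within-Bur = 2.14/3 = 0.7133; mean within-SS = 1.64/3 = 0.5467.
Geometric mean = √(0.7133 × 0.5467) = 0.6245.
HTMT = 0.4111 / 0.6245 = 0.658.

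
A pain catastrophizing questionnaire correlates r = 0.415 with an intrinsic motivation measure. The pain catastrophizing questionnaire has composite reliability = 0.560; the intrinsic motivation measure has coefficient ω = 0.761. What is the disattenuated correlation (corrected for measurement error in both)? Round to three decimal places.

r_true = r_obs / √(r_xx · r_yy) = 0.415 / √(0.560 × 0.761) = 0.415 / √0.426160 = 0.415 / 0.6528 ≈ 0.636.

0.636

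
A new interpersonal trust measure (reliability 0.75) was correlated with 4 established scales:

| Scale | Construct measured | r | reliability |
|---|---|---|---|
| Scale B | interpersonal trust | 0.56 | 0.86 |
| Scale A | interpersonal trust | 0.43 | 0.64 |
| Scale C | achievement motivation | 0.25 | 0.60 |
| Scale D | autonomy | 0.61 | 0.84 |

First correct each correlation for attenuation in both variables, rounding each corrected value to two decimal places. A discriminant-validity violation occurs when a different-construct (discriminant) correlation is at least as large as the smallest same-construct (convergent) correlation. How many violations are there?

1

Disattenuated r (r / √(r_scale · r_new)):
  Scale B (conv): 0.56 / √(0.86·0.75) = 0.70
  Scale A (conv): 0.43 / √(0.64·0.75) = 0.62
  Scale C (disc): 0.25 / √(0.60·0.75) = 0.37
  Scale D (disc): 0.61 / √(0.84·0.75) = 0.77
Smallest convergent = 0.62. Discriminant values: 0.37, 0.77; count ≥ 0.62 → 1.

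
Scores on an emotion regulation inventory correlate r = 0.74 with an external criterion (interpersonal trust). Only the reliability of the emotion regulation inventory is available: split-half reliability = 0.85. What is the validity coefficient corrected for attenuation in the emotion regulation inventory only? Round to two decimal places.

Single correction: r_c = r_obs / √r_xx = 0.74 / √0.85 = 0.74 / 0.9220 ≈ 0.80.

0.80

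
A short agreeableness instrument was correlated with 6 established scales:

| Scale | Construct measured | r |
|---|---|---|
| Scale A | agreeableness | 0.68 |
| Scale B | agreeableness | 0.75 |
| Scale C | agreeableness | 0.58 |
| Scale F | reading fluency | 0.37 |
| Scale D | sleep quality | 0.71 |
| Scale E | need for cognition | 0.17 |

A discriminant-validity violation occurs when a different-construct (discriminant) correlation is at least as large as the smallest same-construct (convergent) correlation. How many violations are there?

1

Convergent (same construct = agreeableness): Scale A, Scale B, Scale C.
Smallest convergent = 0.58. Discriminant values: 0.37, 0.71, 0.17; count ≥ 0.58 → 1.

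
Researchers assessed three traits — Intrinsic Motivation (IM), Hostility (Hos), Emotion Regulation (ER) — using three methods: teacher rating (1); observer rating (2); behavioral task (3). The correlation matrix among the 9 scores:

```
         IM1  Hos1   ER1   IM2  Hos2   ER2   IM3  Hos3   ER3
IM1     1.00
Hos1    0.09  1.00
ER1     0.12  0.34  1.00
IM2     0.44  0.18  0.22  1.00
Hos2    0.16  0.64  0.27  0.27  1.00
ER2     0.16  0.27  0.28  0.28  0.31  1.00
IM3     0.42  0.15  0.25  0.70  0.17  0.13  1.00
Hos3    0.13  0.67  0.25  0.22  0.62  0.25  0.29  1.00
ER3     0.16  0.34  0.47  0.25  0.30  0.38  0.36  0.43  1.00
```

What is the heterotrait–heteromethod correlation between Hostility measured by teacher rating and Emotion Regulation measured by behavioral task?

0.34

Different traits and methods: r(Hos1, ER3) = 0.34.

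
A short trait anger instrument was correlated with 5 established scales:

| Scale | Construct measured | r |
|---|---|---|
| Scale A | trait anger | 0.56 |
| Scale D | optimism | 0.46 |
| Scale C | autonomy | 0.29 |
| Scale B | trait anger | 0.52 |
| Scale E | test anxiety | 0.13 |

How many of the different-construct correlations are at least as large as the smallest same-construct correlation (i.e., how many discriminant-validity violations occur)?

Convergent (same construct = trait anger): Scale A, Scale B.
Smallest convergent = 0.52. Discriminant values: 0.46, 0.29, 0.13; count ≥ 0.52 → 0.

0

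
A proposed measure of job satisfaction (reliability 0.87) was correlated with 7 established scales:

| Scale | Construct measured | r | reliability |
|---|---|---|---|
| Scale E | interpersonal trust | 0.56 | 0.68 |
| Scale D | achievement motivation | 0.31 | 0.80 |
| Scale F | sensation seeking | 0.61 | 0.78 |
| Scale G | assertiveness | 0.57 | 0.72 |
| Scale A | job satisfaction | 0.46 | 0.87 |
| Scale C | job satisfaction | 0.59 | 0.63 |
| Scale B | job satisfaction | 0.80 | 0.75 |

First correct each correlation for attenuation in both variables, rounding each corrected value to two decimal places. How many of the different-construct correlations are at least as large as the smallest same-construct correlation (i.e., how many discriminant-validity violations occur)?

Disattenuated r (r / √(r_scale · r_new)):
  Scale E (disc): 0.56 / √(0.68·0.87) = 0.73
  Scale D (disc): 0.31 / √(0.80·0.87) = 0.37
  Scale F (disc): 0.61 / √(0.78·0.87) = 0.74
  Scale G (disc): 0.57 / √(0.72·0.87) = 0.72
  Scale A (conv): 0.46 / √(0.87·0.87) = 0.53
  Scale C (conv): 0.59 / √(0.63·0.87) = 0.80
  Scale B (conv): 0.80 / √(0.75·0.87) = 0.99
Smallest convergent = 0.53. Discriminant values: 0.73, 0.37, 0.74, 0.72; count ≥ 0.53 → 3.

3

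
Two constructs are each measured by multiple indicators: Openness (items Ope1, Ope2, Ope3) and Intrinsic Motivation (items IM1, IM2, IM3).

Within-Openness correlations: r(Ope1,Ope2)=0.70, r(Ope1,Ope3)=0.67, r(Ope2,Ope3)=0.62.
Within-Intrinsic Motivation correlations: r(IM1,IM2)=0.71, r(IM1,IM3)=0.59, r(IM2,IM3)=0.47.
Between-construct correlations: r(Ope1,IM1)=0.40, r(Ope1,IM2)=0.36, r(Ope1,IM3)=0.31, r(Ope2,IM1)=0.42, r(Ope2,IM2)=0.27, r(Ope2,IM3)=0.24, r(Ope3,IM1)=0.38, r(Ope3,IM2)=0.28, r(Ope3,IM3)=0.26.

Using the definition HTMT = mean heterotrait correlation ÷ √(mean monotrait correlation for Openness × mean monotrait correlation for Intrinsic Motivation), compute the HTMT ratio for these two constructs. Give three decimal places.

Mean heterotrait r = 2.92/9 = 0.3244.
Mean within-Ope = 1.99/3 = 0.6633; mean within-IM = 1.77/3 = 0.5900.
Geometric mean = √(0.6633 × 0.5900) = 0.6256.
HTMT = 0.3244 / 0.6256 = 0.519.

0.519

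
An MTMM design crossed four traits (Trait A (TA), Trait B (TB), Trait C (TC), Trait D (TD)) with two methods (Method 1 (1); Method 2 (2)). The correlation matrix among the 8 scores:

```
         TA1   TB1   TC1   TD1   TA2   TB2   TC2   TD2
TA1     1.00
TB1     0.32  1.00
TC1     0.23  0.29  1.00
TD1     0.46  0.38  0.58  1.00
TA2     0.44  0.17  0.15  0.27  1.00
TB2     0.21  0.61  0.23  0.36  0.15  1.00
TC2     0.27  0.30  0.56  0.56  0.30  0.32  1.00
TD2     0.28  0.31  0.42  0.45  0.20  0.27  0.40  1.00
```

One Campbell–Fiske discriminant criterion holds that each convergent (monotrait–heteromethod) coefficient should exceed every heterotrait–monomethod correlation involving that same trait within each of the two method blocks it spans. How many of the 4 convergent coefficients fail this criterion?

3

Each convergent coefficient versus the relevant comparison correlations:
TA (methods 1·2): 0.44 vs {0.32, 0.15, 0.23, 0.30, 0.46, 0.20} → fail.
TB (methods 1·2): 0.61 vs {0.32, 0.15, 0.29, 0.32, 0.38, 0.27} → pass.
TC (methods 1·2): 0.56 vs {0.23, 0.30, 0.29, 0.32, 0.58, 0.40} → fail.
TD (methods 1·2): 0.45 vs {0.46, 0.20, 0.38, 0.27, 0.58, 0.40} → fail.
3 of 4 fail.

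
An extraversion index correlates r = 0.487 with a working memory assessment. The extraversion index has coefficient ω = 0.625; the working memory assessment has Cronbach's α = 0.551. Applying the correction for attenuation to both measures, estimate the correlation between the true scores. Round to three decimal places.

r_true = r_obs / √(r_xx · r_yy) = 0.487 / √(0.625 × 0.551) = 0.487 / √0.344375 = 0.487 / 0.5868 ≈ 0.830.

0.830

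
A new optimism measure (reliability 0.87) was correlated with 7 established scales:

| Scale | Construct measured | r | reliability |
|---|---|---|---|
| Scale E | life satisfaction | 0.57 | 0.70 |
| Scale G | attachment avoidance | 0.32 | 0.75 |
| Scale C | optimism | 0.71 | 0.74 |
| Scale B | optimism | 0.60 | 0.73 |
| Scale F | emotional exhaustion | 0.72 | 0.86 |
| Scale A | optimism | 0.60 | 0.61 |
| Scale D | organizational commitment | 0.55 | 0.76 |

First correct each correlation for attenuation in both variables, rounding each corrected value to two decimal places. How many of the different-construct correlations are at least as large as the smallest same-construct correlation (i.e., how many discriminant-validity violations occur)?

1

Disattenuated r (r / √(r_scale · r_new)):
  Scale E (disc): 0.57 / √(0.70·0.87) = 0.73
  Scale G (disc): 0.32 / √(0.75·0.87) = 0.40
  Scale C (conv): 0.71 / √(0.74·0.87) = 0.88
  Scale B (conv): 0.60 / √(0.73·0.87) = 0.75
  Scale F (disc): 0.72 / √(0.86·0.87) = 0.83
  Scale A (conv): 0.60 / √(0.61·0.87) = 0.82
  Scale D (disc): 0.55 / √(0.76·0.87) = 0.68
Smallest convergent = 0.75. Discriminant values: 0.73, 0.40, 0.83, 0.68; count ≥ 0.75 → 1.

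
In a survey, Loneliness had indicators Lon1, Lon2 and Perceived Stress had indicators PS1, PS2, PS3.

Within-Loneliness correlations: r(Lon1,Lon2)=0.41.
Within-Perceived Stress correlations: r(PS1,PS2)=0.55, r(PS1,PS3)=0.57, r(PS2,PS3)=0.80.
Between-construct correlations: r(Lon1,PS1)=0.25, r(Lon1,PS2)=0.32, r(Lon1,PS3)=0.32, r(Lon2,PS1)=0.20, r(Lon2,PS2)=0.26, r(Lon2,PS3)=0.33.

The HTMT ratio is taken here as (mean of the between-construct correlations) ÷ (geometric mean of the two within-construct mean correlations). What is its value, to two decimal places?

Between-construct mean = 1.68/6 = 0.2800.
Mean within-Lon = 0.41/1 = 0.4100; mean within-PS = 1.92/3 = 0.6400.
Geometric mean = √(0.4100 × 0.6400) = 0.5122.
HTMT = 0.2800 / 0.5122 = 0.55.

0.55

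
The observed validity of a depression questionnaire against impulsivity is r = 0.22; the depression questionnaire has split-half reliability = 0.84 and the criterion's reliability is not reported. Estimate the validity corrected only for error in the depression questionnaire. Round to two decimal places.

Single correction: r_c = r_obs / √r_xx = 0.22 / √0.84 = 0.22 / 0.9165 ≈ 0.24.

0.24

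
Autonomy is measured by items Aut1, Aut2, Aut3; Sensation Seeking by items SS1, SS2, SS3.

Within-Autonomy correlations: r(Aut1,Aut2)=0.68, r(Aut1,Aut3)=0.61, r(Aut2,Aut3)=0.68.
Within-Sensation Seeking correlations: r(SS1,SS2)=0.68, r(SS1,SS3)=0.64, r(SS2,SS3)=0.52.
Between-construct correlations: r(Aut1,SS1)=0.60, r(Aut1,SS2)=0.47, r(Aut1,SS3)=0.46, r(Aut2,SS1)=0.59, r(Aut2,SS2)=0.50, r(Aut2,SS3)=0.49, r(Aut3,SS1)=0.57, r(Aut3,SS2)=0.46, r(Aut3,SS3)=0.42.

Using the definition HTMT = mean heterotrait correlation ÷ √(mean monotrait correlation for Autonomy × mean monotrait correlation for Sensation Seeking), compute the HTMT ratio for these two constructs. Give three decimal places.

0.798

Between-construct mean = 4.56/9 = 0.5067.
Mean within-Aut = 1.97/3 = 0.6567; mean within-SS = 1.84/3 = 0.6133.
Geometric mean = √(0.6567 × 0.6133) = 0.6346.
HTMT = 0.5067 / 0.6346 = 0.798.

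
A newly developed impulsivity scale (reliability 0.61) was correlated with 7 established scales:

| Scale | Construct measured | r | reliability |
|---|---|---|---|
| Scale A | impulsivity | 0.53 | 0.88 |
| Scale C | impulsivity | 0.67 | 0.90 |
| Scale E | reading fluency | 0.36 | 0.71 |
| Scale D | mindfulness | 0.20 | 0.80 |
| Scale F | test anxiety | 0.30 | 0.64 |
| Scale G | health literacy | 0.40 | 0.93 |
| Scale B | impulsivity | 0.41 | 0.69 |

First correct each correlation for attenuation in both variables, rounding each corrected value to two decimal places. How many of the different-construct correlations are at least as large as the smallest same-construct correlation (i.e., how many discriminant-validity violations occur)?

0

Disattenuated r (r / √(r_scale · r_new)):
  Scale A (conv): 0.53 / √(0.88·0.61) = 0.72
  Scale C (conv): 0.67 / √(0.90·0.61) = 0.90
  Scale E (disc): 0.36 / √(0.71·0.61) = 0.55
  Scale D (disc): 0.20 / √(0.80·0.61) = 0.29
  Scale F (disc): 0.30 / √(0.64·0.61) = 0.48
  Scale G (disc): 0.40 / √(0.93·0.61) = 0.53
  Scale B (conv): 0.41 / √(0.69·0.61) = 0.63
Smallest convergent = 0.63. Discriminant values: 0.55, 0.29, 0.48, 0.53; count ≥ 0.63 → 0.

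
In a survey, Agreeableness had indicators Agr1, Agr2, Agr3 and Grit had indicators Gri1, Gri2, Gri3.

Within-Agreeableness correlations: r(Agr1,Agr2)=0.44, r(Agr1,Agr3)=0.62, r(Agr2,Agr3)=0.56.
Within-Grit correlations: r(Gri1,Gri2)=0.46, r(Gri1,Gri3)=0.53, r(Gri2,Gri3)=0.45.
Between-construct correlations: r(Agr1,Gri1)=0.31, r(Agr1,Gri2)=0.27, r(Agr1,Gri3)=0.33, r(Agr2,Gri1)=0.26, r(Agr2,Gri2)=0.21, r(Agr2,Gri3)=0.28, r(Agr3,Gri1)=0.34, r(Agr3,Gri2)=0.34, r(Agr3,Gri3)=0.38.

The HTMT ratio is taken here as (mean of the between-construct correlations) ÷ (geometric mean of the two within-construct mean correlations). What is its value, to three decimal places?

0.594

Mean between = 2.72/9 = 0.3022.
Mean within-Agr = 1.62/3 = 0.5400; mean within-Gri = 1.44/3 = 0.4800.
Geometric mean = √(0.5400 × 0.4800) = 0.5091.
HTMT = 0.3022 / 0.5091 = 0.594.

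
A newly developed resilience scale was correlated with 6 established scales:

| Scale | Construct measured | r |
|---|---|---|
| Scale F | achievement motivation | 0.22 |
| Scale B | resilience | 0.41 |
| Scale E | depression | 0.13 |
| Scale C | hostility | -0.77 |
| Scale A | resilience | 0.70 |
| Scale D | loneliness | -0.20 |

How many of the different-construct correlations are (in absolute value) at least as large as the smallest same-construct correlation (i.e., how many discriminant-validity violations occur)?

1

Convergent (same construct = resilience): Scale B, Scale A.
Smallest convergent = 0.41. Discriminant |r|: 0.22, 0.13, 0.77, 0.20; count ≥ 0.41 → 1.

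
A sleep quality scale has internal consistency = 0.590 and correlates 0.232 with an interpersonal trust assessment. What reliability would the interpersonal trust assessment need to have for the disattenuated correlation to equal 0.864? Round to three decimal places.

0.122

r_true = r_obs / √(r_xx · r_yy) ⇒ 0.864 = 0.232 / √(0.590 · r_yy).
√(0.590 · r_yy) = 0.232 / 0.864 = 0.2685; 0.590 · r_yy = 0.0721; r_yy = 0.0721 / 0.590 ≈ 0.122.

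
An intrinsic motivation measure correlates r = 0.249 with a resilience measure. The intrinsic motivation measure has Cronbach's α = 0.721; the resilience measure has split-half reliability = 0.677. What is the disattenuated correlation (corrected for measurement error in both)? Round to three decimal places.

0.356

r_true = r_obs / √(r_xx · r_yy) = 0.249 / √(0.721 × 0.677) = 0.249 / √0.488117 = 0.249 / 0.6987 ≈ 0.356.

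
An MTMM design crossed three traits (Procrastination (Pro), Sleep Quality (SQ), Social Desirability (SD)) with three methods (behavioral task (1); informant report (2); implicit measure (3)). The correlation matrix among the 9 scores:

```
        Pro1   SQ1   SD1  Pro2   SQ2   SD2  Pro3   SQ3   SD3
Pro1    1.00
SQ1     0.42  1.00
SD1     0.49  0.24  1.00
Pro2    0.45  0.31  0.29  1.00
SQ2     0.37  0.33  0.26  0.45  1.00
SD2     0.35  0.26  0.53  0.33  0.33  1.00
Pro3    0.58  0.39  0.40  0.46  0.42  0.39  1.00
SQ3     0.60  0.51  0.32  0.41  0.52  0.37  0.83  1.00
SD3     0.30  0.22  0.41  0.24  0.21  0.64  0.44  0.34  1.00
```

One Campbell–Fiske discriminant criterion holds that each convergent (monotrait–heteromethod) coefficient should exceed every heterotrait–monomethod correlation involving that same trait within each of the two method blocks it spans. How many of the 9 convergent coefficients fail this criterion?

7

Each convergent coefficient versus the relevant comparison correlations:
Pro (methods 1·2): 0.45 vs {0.42, 0.45, 0.49, 0.33} → fail.
Pro (methods 1·3): 0.58 vs {0.42, 0.83, 0.49, 0.44} → fail.
Pro (methods 2·3): 0.46 vs {0.45, 0.83, 0.33, 0.44} → fail.
SQ (methods 1·2): 0.33 vs {0.42, 0.45, 0.24, 0.33} → fail.
SQ (methods 1·3): 0.51 vs {0.42, 0.83, 0.24, 0.34} → fail.
SQ (methods 2·3): 0.52 vs {0.45, 0.83, 0.33, 0.34} → fail.
SD (methods 1·2): 0.53 vs {0.49, 0.33, 0.24, 0.33} → pass.
SD (methods 1·3): 0.41 vs {0.49, 0.44, 0.24, 0.34} → fail.
SD (methods 2·3): 0.64 vs {0.33, 0.44, 0.33, 0.34} → pass.
7 of 9 fail.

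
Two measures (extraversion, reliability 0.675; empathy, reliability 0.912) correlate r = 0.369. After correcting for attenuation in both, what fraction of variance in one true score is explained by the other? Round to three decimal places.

0.221

Disattenuated r = 0.369 / √(0.675 × 0.912) = 0.369 / 0.7846 = 0.4703.
Shared true-score variance = 0.4703² = 0.2212 ≈ 0.221.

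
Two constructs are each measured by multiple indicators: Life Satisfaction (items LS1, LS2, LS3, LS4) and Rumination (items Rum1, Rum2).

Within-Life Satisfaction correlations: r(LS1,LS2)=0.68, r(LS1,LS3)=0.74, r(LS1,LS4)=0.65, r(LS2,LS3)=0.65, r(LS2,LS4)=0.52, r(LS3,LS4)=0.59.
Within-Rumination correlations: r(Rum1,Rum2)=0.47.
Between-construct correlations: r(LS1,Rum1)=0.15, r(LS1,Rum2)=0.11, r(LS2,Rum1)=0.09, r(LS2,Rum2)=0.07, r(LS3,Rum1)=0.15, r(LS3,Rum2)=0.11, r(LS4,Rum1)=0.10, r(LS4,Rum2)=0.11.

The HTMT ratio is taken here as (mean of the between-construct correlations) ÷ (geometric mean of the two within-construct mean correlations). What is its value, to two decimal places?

0.20

Mean heterotrait r = 0.89/8 = 0.1113.
Mean within-LS = 3.83/6 = 0.6383; mean within-Rum = 0.47/1 = 0.4700.
Geometric mean = √(0.6383 × 0.4700) = 0.5477.
HTMT = 0.1113 / 0.5477 = 0.20.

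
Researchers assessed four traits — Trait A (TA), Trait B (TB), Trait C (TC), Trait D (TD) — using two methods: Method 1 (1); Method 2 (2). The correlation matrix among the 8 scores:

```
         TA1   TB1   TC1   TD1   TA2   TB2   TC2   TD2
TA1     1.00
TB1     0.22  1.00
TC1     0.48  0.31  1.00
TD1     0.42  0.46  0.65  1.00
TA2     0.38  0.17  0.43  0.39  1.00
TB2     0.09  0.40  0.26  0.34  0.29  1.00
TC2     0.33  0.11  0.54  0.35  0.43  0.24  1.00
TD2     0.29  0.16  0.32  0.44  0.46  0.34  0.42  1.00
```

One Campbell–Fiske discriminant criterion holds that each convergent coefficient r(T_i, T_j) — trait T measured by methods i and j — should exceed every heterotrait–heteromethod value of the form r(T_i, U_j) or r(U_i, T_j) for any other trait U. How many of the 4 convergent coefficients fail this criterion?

Each convergent coefficient versus the relevant comparison correlations:
TA (methods 1·2): 0.38 vs {0.09, 0.17, 0.33, 0.43, 0.29, 0.39} → fail.
TB (methods 1·2): 0.40 vs {0.17, 0.09, 0.11, 0.26, 0.16, 0.34} → pass.
TC (methods 1·2): 0.54 vs {0.43, 0.33, 0.26, 0.11, 0.32, 0.35} → pass.
TD (methods 1·2): 0.44 vs {0.39, 0.29, 0.34, 0.16, 0.35, 0.32} → pass.
1 of 4 fail.

1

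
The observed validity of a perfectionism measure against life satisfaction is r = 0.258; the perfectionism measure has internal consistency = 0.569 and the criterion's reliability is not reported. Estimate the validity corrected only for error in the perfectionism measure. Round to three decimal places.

Single correction: r_c = r_obs / √r_xx = 0.258 / √0.569 = 0.258 / 0.7543 ≈ 0.342.

0.342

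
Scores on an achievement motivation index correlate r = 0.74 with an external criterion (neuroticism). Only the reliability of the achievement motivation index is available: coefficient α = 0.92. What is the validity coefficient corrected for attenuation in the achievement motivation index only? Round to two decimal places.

Single correction: r_c = r_obs / √r_xx = 0.74 / √0.92 = 0.74 / 0.9592 ≈ 0.77.

0.77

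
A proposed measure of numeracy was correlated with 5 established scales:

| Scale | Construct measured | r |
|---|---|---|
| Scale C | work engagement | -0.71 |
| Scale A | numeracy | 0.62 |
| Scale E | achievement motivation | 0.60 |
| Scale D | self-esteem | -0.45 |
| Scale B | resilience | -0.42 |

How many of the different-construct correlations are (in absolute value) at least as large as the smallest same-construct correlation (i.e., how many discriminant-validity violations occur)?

1

Convergent (same construct = numeracy): Scale A.
Smallest convergent = 0.62. Discriminant |r|: 0.71, 0.60, 0.45, 0.42; count ≥ 0.62 → 1.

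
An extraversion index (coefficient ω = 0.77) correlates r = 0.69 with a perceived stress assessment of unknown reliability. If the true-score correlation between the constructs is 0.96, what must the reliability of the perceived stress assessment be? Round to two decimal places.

r_true = r_obs / √(r_xx · r_yy) ⇒ 0.96 = 0.69 / √(0.77 · r_yy).
√(0.77 · r_yy) = 0.69 / 0.96 = 0.7188; 0.77 · r_yy = 0.5167; r_yy = 0.5167 / 0.77 ≈ 0.67.

0.67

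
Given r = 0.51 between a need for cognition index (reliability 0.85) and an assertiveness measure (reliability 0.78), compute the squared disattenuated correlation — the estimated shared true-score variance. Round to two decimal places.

Disattenuated r = 0.51 / √(0.85 × 0.78) = 0.51 / 0.8142 = 0.6264.
Shared true-score variance = 0.6264² = 0.3924 ≈ 0.39.

0.39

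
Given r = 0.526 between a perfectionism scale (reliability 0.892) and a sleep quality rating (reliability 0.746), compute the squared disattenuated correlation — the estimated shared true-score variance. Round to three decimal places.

Disattenuated r = 0.526 / √(0.892 × 0.746) = 0.526 / 0.8157 = 0.6448.
Shared true-score variance = 0.6448² = 0.4158 ≈ 0.416.

0.416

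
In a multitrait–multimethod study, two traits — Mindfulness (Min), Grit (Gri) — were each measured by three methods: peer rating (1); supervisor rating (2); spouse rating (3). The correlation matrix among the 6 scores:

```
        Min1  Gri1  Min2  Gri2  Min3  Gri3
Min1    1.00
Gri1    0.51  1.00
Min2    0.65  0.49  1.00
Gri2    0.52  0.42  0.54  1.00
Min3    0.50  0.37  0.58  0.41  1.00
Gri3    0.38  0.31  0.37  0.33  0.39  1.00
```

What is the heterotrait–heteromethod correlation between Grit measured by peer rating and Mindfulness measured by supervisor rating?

Different traits and methods: r(Gri1, Min2) = 0.49.

0.49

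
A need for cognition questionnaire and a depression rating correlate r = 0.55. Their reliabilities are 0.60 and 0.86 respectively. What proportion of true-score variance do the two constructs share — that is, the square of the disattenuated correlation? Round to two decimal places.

0.59

Disattenuated r = 0.55 / √(0.60 × 0.86) = 0.55 / 0.7183 = 0.7657.
Shared true-score variance = 0.7657² = 0.5863 ≈ 0.59.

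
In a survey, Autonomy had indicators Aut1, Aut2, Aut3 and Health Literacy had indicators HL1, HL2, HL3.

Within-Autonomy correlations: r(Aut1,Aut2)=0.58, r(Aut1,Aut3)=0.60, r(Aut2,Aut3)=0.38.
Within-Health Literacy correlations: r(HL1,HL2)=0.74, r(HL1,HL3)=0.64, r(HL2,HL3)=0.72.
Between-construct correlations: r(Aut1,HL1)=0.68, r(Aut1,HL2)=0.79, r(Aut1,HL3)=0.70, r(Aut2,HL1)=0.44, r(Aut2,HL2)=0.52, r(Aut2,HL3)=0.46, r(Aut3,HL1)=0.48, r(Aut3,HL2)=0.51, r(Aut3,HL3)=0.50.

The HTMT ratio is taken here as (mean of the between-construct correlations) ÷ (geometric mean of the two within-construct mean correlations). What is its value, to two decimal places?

Mean heterotrait r = 5.08/9 = 0.5644.
Mean within-Aut = 1.56/3 = 0.5200; mean within-HL = 2.10/3 = 0.7000.
Geometric mean = √(0.5200 × 0.7000) = 0.6033.
HTMT = 0.5644 / 0.6033 = 0.94.

0.94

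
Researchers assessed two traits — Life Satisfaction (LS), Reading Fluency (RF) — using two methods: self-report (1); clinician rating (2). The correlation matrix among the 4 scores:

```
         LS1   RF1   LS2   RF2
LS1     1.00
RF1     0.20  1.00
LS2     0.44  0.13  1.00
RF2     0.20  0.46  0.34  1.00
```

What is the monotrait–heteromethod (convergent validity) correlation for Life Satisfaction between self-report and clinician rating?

0.44

Same trait (LS), different methods: r(LS1, LS2) = 0.44.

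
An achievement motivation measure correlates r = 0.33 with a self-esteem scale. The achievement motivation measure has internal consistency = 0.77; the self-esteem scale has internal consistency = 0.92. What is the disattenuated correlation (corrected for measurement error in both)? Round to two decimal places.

0.39

r_true = r_obs / √(r_xx · r_yy) = 0.33 / √(0.77 × 0.92) = 0.33 / √0.7084 = 0.33 / 0.8417 ≈ 0.39.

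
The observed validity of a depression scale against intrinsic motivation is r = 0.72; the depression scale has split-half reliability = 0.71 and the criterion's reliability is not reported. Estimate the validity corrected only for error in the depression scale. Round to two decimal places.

0.85

Single correction: r_c = r_obs / √r_xx = 0.72 / √0.71 = 0.72 / 0.8426 ≈ 0.85.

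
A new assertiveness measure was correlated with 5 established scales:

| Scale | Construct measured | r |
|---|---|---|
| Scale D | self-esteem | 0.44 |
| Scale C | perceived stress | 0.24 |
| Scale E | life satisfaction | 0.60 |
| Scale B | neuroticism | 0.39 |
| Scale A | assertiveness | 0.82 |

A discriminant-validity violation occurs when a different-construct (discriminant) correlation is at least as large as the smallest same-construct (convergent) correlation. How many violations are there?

0

Convergent (same construct = assertiveness): Scale A.
Smallest convergent = 0.82. Discriminant values: 0.44, 0.24, 0.60, 0.39; count ≥ 0.82 → 0.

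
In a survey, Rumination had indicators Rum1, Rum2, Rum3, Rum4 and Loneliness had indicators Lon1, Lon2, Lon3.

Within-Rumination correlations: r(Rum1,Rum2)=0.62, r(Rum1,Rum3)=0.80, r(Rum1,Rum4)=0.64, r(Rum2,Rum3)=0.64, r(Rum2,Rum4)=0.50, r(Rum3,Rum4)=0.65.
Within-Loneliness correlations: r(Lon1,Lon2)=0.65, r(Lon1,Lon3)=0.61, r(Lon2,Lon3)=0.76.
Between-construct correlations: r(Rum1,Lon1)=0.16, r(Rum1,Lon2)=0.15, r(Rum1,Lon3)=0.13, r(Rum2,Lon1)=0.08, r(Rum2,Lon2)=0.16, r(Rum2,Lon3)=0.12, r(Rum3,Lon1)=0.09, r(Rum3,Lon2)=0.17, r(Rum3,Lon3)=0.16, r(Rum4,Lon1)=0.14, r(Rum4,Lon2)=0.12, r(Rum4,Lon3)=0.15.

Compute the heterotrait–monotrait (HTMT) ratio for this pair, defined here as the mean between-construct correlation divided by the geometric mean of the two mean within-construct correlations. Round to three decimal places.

Mean heterotrait r = 1.63/12 = 0.1358.
Mean within-Rum = 3.85/6 = 0.6417; mean within-Lon = 2.02/3 = 0.6733.
Geometric mean = √(0.6417 × 0.6733) = 0.6573.
HTMT = 0.1358 / 0.6573 = 0.207.

0.207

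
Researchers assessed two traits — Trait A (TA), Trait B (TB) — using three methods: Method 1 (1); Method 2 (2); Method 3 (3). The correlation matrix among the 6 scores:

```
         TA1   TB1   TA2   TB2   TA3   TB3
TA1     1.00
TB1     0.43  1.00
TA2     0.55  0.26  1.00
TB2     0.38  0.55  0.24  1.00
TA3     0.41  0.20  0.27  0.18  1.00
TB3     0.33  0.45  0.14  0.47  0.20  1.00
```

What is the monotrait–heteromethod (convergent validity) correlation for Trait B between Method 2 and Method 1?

0.55

Same trait (TB), different methods: r(TB2, TB1) = 0.55.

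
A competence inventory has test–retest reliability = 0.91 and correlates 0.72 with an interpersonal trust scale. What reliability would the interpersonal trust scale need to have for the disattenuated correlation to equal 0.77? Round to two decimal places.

0.96

r_true = r_obs / √(r_xx · r_yy) ⇒ 0.77 = 0.72 / √(0.91 · r_yy).
√(0.91 · r_yy) = 0.72 / 0.77 = 0.9351; 0.91 · r_yy = 0.8744; r_yy = 0.8744 / 0.91 ≈ 0.96.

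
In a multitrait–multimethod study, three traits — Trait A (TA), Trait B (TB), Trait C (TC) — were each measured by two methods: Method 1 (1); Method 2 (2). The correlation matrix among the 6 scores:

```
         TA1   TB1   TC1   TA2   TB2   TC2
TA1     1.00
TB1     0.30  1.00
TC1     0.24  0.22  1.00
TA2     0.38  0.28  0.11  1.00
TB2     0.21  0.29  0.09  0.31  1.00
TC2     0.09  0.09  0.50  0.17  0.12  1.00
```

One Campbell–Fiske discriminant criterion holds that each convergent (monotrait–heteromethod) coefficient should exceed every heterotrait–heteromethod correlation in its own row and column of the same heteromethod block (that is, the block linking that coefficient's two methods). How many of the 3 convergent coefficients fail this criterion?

0

Convergent coefficients and their comparison sets:
TA (methods 1·2): 0.38 vs {0.21, 0.28, 0.09, 0.11} → pass.
TB (methods 1·2): 0.29 vs {0.28, 0.21, 0.09, 0.09} → pass.
TC (methods 1·2): 0.50 vs {0.11, 0.09, 0.09, 0.09} → pass.
0 of 3 fail.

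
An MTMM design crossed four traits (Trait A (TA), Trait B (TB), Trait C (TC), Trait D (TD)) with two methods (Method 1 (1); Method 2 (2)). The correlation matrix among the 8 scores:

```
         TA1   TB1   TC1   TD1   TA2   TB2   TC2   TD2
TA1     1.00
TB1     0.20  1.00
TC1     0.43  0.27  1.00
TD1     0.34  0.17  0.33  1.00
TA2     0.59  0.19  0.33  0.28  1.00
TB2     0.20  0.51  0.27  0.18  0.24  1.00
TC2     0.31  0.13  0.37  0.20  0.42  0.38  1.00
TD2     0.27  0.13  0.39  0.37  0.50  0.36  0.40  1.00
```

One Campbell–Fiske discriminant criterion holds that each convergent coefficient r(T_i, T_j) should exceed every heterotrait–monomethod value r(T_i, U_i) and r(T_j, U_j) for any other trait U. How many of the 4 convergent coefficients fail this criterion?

Each convergent coefficient versus the relevant comparison correlations:
TA (methods 1·2): 0.59 vs {0.20, 0.24, 0.43, 0.42, 0.34, 0.50} → pass.
TB (methods 1·2): 0.51 vs {0.20, 0.24, 0.27, 0.38, 0.17, 0.36} → pass.
TC (methods 1·2): 0.37 vs {0.43, 0.42, 0.27, 0.38, 0.33, 0.40} → fail.
TD (methods 1·2): 0.37 vs {0.34, 0.50, 0.17, 0.36, 0.33, 0.40} → fail.
2 of 4 fail.

2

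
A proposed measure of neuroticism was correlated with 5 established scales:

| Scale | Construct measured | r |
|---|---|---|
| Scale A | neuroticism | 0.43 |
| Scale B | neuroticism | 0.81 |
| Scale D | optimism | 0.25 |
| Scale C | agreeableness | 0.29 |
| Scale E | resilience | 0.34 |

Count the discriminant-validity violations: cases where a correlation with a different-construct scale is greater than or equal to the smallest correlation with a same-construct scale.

0

Convergent (same construct = neuroticism): Scale A, Scale B.
Smallest convergent = 0.43. Discriminant values: 0.25, 0.29, 0.34; count ≥ 0.43 → 0.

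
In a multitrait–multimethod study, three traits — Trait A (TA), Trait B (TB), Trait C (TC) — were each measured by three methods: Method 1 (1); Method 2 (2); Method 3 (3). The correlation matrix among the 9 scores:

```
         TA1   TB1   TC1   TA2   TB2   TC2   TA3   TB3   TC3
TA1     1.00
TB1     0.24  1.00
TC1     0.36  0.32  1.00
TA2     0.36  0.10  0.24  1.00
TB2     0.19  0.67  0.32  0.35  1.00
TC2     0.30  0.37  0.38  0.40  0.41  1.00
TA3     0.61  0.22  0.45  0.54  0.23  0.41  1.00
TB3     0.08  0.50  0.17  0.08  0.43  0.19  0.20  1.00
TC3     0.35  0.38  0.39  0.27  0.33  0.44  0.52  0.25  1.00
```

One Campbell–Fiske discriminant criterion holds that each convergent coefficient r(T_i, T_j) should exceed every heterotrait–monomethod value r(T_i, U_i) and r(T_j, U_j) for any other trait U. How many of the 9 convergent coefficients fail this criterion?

4

Convergent coefficients and their comparison sets:
TA (methods 1·2): 0.36 vs {0.24, 0.35, 0.36, 0.40} → fail.
TA (methods 1·3): 0.61 vs {0.24, 0.20, 0.36, 0.52} → pass.
TA (methods 2·3): 0.54 vs {0.35, 0.20, 0.40, 0.52} → pass.
TB (methods 1·2): 0.67 vs {0.24, 0.35, 0.32, 0.41} → pass.
TB (methods 1·3): 0.50 vs {0.24, 0.20, 0.32, 0.25} → pass.
TB (methods 2·3): 0.43 vs {0.35, 0.20, 0.41, 0.25} → pass.
TC (methods 1·2): 0.38 vs {0.36, 0.40, 0.32, 0.41} → fail.
TC (methods 1·3): 0.39 vs {0.36, 0.52, 0.32, 0.25} → fail.
TC (methods 2·3): 0.44 vs {0.40, 0.52, 0.41, 0.25} → fail.
4 of 9 fail.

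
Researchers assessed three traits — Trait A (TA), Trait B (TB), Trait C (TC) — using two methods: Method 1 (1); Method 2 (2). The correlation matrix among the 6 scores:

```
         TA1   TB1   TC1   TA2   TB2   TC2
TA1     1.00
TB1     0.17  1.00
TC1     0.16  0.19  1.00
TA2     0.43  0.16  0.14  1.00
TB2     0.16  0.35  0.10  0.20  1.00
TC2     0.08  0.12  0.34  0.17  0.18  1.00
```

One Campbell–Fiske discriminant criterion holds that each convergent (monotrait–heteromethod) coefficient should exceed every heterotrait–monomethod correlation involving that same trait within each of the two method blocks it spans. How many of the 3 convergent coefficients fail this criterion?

0

Convergent coefficients and their comparison sets:
TA (methods 1·2): 0.43 vs {0.17, 0.20, 0.16, 0.17} → pass.
TB (methods 1·2): 0.35 vs {0.17, 0.20, 0.19, 0.18} → pass.
TC (methods 1·2): 0.34 vs {0.16, 0.17, 0.19, 0.18} → pass.
0 of 3 fail.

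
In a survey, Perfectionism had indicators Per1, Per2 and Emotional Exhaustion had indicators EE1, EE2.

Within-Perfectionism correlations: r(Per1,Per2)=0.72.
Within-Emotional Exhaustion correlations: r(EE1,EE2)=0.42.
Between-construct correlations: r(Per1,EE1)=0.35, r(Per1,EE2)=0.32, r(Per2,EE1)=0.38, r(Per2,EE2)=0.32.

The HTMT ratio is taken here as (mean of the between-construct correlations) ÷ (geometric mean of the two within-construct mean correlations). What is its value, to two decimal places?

Mean between = 1.37/4 = 0.3425.
Mean within-Per = 0.72/1 = 0.7200; mean within-EE = 0.42/1 = 0.4200.
Geometric mean = √(0.7200 × 0.4200) = 0.5499.
HTMT = 0.3425 / 0.5499 = 0.62.

0.62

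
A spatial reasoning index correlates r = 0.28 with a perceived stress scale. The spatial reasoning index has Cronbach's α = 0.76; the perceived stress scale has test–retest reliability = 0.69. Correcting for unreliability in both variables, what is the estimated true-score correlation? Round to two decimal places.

r_true = r_obs / √(r_xx · r_yy) = 0.28 / √(0.76 × 0.69) = 0.28 / √0.5244 = 0.28 / 0.7242 ≈ 0.39.

0.39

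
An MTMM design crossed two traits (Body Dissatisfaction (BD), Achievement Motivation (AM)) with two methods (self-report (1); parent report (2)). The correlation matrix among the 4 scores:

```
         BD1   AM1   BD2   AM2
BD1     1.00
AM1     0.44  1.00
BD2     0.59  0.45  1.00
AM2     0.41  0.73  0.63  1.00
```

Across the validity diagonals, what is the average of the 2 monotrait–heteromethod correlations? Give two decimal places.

0.66

Convergent values: 0.59, 0.73; mean = 1.32/2 = 0.66.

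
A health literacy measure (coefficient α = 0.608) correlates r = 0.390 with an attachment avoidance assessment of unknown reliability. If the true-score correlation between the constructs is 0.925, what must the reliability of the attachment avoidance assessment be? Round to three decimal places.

r_true = r_obs / √(r_xx · r_yy) ⇒ 0.925 = 0.390 / √(0.608 · r_yy).
√(0.608 · r_yy) = 0.390 / 0.925 = 0.4216; 0.608 · r_yy = 0.1777; r_yy = 0.1777 / 0.608 ≈ 0.292.

0.292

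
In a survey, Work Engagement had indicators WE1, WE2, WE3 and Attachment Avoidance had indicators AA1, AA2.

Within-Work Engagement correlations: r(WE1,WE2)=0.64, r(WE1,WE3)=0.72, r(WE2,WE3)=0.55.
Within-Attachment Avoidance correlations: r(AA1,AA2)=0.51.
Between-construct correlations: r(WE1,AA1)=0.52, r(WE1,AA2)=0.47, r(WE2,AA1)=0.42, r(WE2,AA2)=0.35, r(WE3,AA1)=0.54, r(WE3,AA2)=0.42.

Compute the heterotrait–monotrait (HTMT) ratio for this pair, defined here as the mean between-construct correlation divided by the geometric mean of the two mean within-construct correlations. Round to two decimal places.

Mean between = 2.72/6 = 0.4533.
Mean within-WE = 1.91/3 = 0.6367; mean within-AA = 0.51/1 = 0.5100.
Geometric mean = √(0.6367 × 0.5100) = 0.5698.
HTMT = 0.4533 / 0.5698 = 0.80.

0.80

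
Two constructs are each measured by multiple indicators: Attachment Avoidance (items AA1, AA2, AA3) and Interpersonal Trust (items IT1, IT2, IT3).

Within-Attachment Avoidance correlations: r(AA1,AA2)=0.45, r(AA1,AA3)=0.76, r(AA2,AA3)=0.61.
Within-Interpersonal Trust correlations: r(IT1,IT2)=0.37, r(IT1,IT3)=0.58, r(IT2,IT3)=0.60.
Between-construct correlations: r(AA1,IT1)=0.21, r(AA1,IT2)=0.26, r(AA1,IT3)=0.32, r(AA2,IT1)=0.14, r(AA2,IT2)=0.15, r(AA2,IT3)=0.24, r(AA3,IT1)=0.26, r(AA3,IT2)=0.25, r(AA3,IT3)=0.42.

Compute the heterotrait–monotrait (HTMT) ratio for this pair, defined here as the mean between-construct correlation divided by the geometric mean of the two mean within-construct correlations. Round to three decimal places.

0.447

Mean heterotrait r = 2.25/9 = 0.2500.
Mean within-AA = 1.82/3 = 0.6067; mean within-IT = 1.55/3 = 0.5167.
Geometric mean = √(0.6067 × 0.5167) = 0.5599.
HTMT = 0.2500 / 0.5599 = 0.447.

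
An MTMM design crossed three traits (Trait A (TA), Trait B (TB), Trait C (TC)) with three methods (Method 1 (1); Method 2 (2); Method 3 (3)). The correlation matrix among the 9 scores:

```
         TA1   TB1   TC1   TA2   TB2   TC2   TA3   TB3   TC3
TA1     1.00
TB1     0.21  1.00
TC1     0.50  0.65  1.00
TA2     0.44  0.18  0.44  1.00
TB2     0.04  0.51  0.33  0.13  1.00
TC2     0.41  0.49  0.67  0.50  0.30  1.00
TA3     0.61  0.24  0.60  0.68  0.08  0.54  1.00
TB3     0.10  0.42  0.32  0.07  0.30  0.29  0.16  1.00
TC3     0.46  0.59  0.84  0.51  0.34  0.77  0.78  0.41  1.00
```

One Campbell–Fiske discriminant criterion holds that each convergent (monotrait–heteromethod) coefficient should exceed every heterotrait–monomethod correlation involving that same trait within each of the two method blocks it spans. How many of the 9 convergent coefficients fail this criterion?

Checking each validity diagonal entry against its comparison values:
TA (methods 1·2): 0.44 vs {0.21, 0.13, 0.50, 0.50} → fail.
TA (methods 1·3): 0.61 vs {0.21, 0.16, 0.50, 0.78} → fail.
TA (methods 2·3): 0.68 vs {0.13, 0.16, 0.50, 0.78} → fail.
TB (methods 1·2): 0.51 vs {0.21, 0.13, 0.65, 0.30} → fail.
TB (methods 1·3): 0.42 vs {0.21, 0.16, 0.65, 0.41} → fail.
TB (methods 2·3): 0.30 vs {0.13, 0.16, 0.30, 0.41} → fail.
TC (methods 1·2): 0.67 vs {0.50, 0.50, 0.65, 0.30} → pass.
TC (methods 1·3): 0.84 vs {0.50, 0.78, 0.65, 0.41} → pass.
TC (methods 2·3): 0.77 vs {0.50, 0.78, 0.30, 0.41} → fail.
7 of 9 fail.

7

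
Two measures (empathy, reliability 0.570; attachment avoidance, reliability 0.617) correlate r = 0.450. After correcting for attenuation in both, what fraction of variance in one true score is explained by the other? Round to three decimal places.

Disattenuated r = 0.450 / √(0.570 × 0.617) = 0.450 / 0.5930 = 0.7589.
Shared true-score variance = 0.7589² = 0.5759 ≈ 0.576.

0.576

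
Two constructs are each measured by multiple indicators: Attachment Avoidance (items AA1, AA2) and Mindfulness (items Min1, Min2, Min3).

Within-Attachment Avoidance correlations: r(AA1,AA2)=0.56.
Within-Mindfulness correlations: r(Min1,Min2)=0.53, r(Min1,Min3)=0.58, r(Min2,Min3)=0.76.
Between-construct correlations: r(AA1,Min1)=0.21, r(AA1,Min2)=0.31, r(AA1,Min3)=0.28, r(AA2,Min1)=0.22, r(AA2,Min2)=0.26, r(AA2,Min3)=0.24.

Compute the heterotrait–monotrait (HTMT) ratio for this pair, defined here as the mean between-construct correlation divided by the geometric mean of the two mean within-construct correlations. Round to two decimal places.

Mean between = 1.52/6 = 0.2533.
Mean within-AA = 0.56/1 = 0.5600; mean within-Min = 1.87/3 = 0.6233.
Geometric mean = √(0.5600 × 0.6233) = 0.5908.
HTMT = 0.2533 / 0.5908 = 0.43.

0.43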